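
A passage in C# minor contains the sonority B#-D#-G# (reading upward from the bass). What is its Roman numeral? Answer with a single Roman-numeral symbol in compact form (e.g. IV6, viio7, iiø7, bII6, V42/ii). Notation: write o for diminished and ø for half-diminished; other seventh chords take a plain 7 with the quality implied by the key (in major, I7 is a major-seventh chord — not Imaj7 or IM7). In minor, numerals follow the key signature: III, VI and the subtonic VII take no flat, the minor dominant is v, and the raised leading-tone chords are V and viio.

V6

The pitches G#-B#-D# form a major triad rooted on G#.
G# is scale degree 5 in C# minor, and a major triad on that degree is written V.
With B# in the bass the chord is in first inversion, so the figured bass is 6.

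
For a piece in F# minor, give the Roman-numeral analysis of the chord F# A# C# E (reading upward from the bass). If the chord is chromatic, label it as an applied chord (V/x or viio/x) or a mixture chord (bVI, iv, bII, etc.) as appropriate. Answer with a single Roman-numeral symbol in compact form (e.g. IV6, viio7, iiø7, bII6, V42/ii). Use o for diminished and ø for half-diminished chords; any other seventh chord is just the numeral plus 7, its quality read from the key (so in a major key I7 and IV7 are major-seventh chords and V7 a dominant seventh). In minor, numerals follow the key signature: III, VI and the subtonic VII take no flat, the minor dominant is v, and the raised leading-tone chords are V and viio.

V7/iv

The pitches F#-A#-C#-E form a dominant seventh chord rooted on F#.
F# is not a diatonic chord root with this quality in F# minor, but it lies a perfect fifth above B (iv), so the chord functions as an applied dominant of iv.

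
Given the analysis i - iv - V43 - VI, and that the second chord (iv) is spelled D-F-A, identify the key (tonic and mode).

iv is given as D-F-A — a minor triad with root D.
If D is scale degree 4 and the mode makes that degree carry a minor triad, the tonic is A and the mode is minor.

A minor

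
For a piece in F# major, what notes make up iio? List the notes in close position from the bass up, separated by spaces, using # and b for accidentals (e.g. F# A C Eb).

G# B D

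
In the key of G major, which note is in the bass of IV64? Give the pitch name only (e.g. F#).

G

IV in G major has root C; the chord is C-E-G.
The figure 64 means second inversion — the fifth is in the bass.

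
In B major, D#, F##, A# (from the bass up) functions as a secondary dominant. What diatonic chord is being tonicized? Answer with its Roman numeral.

The chord is a major triad on D#.
A dominant resolves down a perfect fifth: D# → G#. In B major, G# is scale degree 6, i.e. vi.

vi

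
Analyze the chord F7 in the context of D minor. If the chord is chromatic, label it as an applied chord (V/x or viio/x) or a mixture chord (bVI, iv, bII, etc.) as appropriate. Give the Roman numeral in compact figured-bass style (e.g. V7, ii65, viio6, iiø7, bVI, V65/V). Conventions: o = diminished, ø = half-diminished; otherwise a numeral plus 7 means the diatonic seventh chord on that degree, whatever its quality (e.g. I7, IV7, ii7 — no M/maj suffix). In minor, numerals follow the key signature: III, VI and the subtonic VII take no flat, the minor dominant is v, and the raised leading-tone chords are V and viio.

The pitches F-A-C-Eb form a dominant seventh chord rooted on F.
F is not a diatonic chord root with this quality in D minor, but it lies a perfect fifth above Bb (VI), so the chord functions as an applied dominant of VI.

V7/VI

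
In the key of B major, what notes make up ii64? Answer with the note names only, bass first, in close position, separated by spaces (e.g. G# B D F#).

G# C# E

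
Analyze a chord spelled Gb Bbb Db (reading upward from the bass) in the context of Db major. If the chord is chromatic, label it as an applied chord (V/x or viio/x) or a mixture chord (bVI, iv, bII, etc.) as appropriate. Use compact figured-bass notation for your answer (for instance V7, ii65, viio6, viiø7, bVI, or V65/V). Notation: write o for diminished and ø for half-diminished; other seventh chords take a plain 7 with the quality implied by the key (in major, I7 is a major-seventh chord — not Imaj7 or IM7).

Stacked in thirds the chord is Gb-Bbb-Db: a minor triad on Gb.
Gb is the fourth degree of Db major. This is the minor subdominant, borrowed from the parallel minor.

iv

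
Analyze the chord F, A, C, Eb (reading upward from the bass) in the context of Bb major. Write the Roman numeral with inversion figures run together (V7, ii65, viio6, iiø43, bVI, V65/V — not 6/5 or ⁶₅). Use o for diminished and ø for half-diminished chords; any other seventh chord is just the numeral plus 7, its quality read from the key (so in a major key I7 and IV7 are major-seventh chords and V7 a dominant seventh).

V7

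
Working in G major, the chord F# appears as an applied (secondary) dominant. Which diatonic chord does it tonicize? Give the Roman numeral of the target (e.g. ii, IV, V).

The chord is a major triad on F#.
A dominant resolves down a perfect fifth: F# → B. In G major, B is scale degree 3, i.e. iii.

iii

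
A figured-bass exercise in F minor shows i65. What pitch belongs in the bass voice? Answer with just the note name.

Ab

i in F minor has root F; the chord is F-Ab-C-Eb.
The figure 65 means first inversion — the third is in the bass.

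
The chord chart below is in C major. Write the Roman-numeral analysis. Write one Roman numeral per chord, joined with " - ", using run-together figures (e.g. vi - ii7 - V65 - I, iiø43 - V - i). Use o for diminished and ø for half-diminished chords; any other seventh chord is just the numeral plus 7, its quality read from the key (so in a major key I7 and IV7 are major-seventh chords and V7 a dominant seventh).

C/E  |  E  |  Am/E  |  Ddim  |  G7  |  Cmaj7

I6 - V/vi - vi64 - iio - V7 - I7

C/E: major triad on C = scale degree 1 → I6.
E is the secondary dominant of vi (major triad on E): V/vi.
Am/E: minor triad on A = scale degree 6 → vi64.
Ddim is non-diatonic — iio, a mixture chord from C minor.
G7: root G is the dominant; dominant seventh chord there is V7.
Cmaj7 has root C, degree 1 in C major, so I7.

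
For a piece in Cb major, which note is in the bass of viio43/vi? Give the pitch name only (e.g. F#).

Db

The applied chord viio43/vi is rooted on G: G-Bb-Db-Fb.
The figure 43 means second inversion — the fifth is in the bass.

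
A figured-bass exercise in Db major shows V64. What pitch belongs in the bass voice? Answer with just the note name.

Eb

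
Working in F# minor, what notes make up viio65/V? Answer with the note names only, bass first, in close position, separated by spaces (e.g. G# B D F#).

D# F# A B#

The slash marks an applied leading-tone chord: viio of V. In F# minor, V is C#, so the leading tone to it is B#, a half step below.
Building a fully diminished seventh chord on B# gives B#-D#-F#-A.
The figured bass 65 indicates first inversion, placing the third (D#) in the bass: D#-F#-A-B#.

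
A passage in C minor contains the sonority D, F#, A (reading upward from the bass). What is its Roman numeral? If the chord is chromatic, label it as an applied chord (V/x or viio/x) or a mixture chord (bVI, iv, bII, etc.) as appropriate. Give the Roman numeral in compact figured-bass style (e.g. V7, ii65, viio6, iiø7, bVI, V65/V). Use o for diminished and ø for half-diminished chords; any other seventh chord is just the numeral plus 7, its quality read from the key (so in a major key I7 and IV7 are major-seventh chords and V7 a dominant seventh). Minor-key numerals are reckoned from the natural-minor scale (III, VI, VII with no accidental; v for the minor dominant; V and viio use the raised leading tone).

V/V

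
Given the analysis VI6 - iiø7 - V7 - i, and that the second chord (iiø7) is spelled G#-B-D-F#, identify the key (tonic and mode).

F# minor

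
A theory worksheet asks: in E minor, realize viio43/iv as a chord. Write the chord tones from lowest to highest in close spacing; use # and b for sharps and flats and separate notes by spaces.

D F G# B

The slash marks an applied leading-tone chord: viio of iv. In E minor, iv is A, so the leading tone to it is G#, a half step below.
Building a fully diminished seventh chord on G# gives G#-B-D-F.
The figured bass 43 indicates second inversion, placing the fifth (D) in the bass: D-F-G#-B.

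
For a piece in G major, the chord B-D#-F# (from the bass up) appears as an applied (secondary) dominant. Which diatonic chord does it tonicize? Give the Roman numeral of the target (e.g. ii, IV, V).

vi

The chord is a major triad on B.
A dominant resolves down a perfect fifth: B → E. In G major, E is scale degree 6, i.e. vi.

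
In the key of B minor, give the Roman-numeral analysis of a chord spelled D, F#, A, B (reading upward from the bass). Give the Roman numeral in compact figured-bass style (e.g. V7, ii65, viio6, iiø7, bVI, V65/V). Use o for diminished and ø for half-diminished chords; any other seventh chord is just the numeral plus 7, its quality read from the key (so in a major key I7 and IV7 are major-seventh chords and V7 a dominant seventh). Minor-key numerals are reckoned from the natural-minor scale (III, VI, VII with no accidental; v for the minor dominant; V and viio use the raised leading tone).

i65

Stacked in thirds the chord is B-D-F#-A: a minor seventh chord on B.
B is scale degree 1 in B minor, and a minor seventh chord on that degree is written i7.
With D in the bass the chord is in first inversion, so the figured bass is 65.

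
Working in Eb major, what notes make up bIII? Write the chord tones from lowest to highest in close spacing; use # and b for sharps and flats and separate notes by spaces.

Gb Bb Db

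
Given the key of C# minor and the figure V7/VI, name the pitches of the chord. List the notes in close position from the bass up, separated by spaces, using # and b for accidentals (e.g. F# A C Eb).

V7/VI is a secondary dominant — the dominant seventh of VI. VI in C# minor is A, so the applied chord's root is E, a perfect fifth above.
Building a dominant seventh chord on E gives E-G#-B-D.

E G# B D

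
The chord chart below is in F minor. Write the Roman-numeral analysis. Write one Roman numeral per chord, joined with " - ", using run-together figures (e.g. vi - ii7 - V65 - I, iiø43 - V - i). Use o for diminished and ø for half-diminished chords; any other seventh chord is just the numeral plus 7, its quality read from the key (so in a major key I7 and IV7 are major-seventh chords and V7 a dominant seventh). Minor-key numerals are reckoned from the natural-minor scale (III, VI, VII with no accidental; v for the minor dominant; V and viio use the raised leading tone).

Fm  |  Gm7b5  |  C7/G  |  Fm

i - iiø7 - V43 - i

Fm: root F is the tonic; minor triad there is i.
Gm7b5 has root G, degree 2 in F minor, so iiø7.
C7/G: root C is the dominant; dominant seventh chord there is V43.
Fm: minor triad on F = scale degree 1 → i.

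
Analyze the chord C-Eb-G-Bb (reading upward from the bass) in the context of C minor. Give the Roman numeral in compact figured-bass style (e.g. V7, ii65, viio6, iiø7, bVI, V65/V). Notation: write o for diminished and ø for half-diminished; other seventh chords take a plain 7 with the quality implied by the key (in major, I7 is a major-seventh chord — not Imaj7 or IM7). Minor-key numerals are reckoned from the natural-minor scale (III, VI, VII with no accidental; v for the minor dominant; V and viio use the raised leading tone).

The pitches C-Eb-G-Bb form a minor seventh chord rooted on C.
In C minor, C is the tonic; the diatonic minor seventh chord there is i7.

i7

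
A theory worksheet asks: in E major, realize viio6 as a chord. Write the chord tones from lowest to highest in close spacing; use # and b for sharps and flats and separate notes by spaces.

F# A D#

In E major, the leading tone is D#, and the diatonic chord built there is a diminished triad.
Stacking thirds from D# gives D#-F#-A.
With the 6 figure the chord is in first inversion; from the bass F# upward in close position it reads F#-A-D#.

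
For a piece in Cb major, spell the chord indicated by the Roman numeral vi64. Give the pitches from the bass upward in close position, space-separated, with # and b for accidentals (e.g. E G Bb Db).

Eb Ab Cb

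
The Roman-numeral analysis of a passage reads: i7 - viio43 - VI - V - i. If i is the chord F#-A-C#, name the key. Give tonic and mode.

i is given as F#-A-C# — a minor triad with root F#.
If F# is scale degree 1 and the mode makes that degree carry a minor triad, the tonic is F# and the mode is minor.

F# minor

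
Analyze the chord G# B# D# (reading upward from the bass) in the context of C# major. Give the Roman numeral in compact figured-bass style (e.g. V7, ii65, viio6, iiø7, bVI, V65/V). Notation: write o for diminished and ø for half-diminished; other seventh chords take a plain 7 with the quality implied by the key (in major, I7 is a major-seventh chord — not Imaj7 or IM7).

V

The pitches G#-B#-D# form a major triad rooted on G#.
G# is scale degree 5 in C# major, and a major triad on that degree is written V.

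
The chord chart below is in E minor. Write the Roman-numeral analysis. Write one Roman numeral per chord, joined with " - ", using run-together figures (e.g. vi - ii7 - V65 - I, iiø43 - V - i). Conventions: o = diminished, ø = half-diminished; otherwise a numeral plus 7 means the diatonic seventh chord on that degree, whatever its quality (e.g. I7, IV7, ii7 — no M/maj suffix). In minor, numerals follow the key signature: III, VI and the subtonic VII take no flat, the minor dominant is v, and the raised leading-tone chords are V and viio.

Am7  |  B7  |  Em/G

iv7 - V7 - i6

Am7: root A is the subdominant; minor seventh chord there is iv7.
B7: dominant seventh chord on B = scale degree 5 → V7.
Em/G: root E is the tonic; minor triad there is i6.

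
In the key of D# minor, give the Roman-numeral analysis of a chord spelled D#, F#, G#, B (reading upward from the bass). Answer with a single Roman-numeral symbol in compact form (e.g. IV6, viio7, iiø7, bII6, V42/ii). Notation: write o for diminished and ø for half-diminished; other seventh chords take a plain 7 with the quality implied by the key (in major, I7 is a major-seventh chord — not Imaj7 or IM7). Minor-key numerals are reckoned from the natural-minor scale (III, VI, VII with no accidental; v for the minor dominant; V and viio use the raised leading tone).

iv43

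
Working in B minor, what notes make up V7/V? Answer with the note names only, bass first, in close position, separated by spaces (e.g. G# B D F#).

V7/V is a secondary dominant — the dominant seventh of V. V in B minor is F#, so the applied chord's root is C#, a perfect fifth above.
Building a dominant seventh chord on C# gives C#-E#-G#-B.

C# E# G# B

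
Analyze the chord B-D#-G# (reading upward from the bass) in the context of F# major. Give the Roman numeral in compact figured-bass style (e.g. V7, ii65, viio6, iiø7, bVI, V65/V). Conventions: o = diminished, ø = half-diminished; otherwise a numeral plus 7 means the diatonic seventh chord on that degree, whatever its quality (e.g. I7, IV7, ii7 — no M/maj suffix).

The pitches G#-B-D# form a minor triad rooted on G#.
In F# major, G# is the supertonic; the diatonic minor triad there is ii.
With B in the bass the chord is in first inversion, so the figured bass is 6.

ii6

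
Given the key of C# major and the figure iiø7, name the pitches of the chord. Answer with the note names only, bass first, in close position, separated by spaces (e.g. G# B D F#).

iiø7 is the half-diminished supertonic seventh, borrowed from the parallel minor. In C# major that root is D#.
So the chord is D#-F#-A-C#.

D# F# A C#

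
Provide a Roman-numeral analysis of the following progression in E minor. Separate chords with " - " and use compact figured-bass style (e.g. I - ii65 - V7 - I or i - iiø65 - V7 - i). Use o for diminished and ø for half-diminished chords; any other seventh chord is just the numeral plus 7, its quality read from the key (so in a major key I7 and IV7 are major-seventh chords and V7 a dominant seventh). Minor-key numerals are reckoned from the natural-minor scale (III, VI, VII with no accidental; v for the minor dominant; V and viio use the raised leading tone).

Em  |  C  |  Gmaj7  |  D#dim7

Em: minor triad on E = scale degree 1 → i.
C: root C is the submediant; major triad there is VI.
Gmaj7: root G is the mediant; major seventh chord there is III7.
D#dim7: fully diminished seventh chord on D# = scale degree 7 → viio7.

i - VI - III7 - viio7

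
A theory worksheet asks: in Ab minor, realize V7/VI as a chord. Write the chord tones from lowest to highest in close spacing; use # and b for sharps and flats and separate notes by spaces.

V7/VI is a secondary dominant — the dominant seventh of VI. VI in Ab minor is Fb, so the applied chord's root is Cb, a perfect fifth above.
Building a dominant seventh chord on Cb gives Cb-Eb-Gb-Bbb.

Cb Eb Gb Bbb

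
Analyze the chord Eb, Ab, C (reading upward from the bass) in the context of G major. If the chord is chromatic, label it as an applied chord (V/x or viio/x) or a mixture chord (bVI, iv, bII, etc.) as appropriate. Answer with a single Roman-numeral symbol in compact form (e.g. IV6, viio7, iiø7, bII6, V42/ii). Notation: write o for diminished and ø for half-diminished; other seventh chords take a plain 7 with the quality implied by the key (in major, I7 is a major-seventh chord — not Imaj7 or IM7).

bII64

Stacked in thirds the chord is Ab-C-Eb: a major triad on Ab.
Ab is the lowered second degree of G major (diatonic 2 would be A). This is the Neapolitan chord — a major triad on the lowered second degree.
With Eb in the bass the chord is in second inversion, so the figured bass is 64.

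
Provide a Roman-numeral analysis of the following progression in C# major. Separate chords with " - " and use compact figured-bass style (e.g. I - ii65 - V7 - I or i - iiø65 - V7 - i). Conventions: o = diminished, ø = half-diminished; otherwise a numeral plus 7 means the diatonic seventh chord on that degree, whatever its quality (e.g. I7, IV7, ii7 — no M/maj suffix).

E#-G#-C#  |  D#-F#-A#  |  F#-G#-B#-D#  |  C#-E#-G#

E#-G#-C# has root C#, degree 1 in C# major, so I6.
D#-F#-A#: root D# is the supertonic; minor triad there is ii.
F#-G#-B#-D#: dominant seventh chord on G# = scale degree 5 → V42.
C#-E#-G#: root C# is the tonic; major triad there is I.

I6 - ii - V42 - I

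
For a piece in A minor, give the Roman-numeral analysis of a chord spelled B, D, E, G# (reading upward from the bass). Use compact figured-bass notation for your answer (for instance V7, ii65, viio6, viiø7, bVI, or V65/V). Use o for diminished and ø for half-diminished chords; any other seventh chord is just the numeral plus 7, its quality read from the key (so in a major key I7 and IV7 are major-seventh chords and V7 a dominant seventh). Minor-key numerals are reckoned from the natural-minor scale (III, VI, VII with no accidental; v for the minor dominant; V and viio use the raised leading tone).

V43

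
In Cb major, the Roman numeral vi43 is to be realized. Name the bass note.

Eb

vi in Cb major has root Ab; the chord is Ab-Cb-Eb-Gb.
The figure 43 means second inversion — the fifth is in the bass.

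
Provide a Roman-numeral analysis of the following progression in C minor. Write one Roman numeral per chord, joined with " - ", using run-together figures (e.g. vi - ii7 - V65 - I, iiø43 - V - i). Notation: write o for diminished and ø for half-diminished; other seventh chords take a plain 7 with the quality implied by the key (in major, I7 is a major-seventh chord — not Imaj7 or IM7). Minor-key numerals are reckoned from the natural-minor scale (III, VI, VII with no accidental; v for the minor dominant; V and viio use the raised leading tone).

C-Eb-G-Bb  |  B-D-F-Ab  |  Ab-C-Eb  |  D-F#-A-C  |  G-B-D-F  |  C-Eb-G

i7 - viio7 - VI - V7/V - V7 - i

C-Eb-G-Bb: root C is the tonic; minor seventh chord there is i7.
B-D-F-Ab: fully diminished seventh chord on B = scale degree 7 → viio7.
Ab-C-Eb has root Ab, degree 6 in C minor, so VI.
D-F#-A-C: a dominant seventh chord on D, the applied dominant of V → V7/V.
G-B-D-F: dominant seventh chord on G = scale degree 5 → V7.
C-Eb-G has root C, degree 1 in C minor, so i.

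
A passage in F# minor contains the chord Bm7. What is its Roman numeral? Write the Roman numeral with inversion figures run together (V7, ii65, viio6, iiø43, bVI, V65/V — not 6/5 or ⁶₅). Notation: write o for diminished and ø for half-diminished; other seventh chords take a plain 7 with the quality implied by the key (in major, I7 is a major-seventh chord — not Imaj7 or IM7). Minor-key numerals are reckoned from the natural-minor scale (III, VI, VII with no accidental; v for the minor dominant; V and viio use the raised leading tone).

iv7

Stacked in thirds the chord is B-D-F#-A: a minor seventh chord on B.
B is scale degree 4 in F# minor, and a minor seventh chord on that degree is written iv7.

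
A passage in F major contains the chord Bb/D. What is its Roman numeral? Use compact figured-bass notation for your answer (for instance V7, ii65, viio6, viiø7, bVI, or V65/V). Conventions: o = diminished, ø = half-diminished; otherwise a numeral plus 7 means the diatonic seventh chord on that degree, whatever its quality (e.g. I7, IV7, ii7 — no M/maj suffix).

The pitches Bb-D-F form a major triad rooted on Bb.
Bb is scale degree 4 in F major, and a major triad on that degree is written IV.
With D in the bass the chord is in first inversion, so the figured bass is 6.

IV6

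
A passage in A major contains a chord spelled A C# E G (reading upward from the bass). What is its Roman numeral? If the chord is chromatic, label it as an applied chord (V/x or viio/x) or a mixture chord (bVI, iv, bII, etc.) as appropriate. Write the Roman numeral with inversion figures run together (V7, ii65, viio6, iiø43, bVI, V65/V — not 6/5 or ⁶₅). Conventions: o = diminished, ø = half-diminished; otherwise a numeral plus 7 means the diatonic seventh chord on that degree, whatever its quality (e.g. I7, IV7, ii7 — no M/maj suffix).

V7/IV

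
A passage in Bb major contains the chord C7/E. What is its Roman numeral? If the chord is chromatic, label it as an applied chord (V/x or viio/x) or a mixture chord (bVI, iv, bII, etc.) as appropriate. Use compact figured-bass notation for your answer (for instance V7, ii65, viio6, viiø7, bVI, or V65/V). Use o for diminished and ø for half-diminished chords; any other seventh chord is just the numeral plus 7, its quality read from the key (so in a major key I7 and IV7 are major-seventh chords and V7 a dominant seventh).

V65/V

The pitches C-E-G-Bb form a dominant seventh chord rooted on C.
C is not a diatonic chord root with this quality in Bb major, but it lies a perfect fifth above F (V), so the chord functions as an applied dominant of V.
With E in the bass the chord is in first inversion, so the figured bass is 65.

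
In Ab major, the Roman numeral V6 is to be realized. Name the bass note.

G

V in Ab major has root Eb; the chord is Eb-G-Bb.
The figure 6 means first inversion — the third is in the bass.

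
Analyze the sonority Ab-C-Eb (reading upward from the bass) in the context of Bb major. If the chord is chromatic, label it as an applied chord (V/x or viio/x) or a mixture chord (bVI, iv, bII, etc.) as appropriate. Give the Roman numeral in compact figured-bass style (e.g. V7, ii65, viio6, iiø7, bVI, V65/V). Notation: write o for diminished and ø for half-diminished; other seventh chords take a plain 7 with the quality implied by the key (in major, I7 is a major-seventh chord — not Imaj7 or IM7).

bVII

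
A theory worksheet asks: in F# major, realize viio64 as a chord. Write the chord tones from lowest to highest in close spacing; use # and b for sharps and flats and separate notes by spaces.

The numeral's case and figure indicate a diminished triad. In F# major its root, scale degree 7, is E#.
Stacking thirds from E# gives E#-G#-B.
With the 64 figure the chord is in second inversion; from the bass B upward in close position it reads B-E#-G#.

B E# G#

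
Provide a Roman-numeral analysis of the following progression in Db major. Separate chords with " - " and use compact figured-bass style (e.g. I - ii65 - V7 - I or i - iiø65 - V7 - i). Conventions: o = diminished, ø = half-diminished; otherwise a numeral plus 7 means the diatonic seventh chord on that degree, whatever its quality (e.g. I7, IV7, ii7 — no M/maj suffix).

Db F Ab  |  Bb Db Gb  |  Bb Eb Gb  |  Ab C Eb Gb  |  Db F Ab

I - IV6 - ii64 - V7 - I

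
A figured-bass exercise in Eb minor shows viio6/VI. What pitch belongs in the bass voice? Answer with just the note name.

The applied chord viio6/VI is rooted on Bb: Bb-Db-Fb.
The figure 6 means first inversion — the third is in the bass.

Db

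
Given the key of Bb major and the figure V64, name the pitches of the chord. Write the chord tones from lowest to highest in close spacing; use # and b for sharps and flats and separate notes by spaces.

C F A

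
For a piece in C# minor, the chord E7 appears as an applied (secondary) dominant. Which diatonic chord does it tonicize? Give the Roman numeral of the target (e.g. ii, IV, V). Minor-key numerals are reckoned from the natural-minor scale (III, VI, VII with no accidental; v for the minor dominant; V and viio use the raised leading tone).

VI

The chord is a dominant seventh chord on E.
A dominant resolves down a perfect fifth: E → A. In C# minor, A is scale degree 6, i.e. VI.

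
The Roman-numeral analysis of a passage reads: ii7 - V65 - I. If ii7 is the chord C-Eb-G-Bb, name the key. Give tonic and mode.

The anchor chord is a minor seventh chord on C, labeled ii7.
If C is scale degree 2 and the mode makes that degree carry a minor seventh chord, the tonic is Bb and the mode is major.

Bb major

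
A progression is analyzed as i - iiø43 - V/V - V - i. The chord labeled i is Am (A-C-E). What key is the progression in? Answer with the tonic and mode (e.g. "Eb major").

The anchor chord is a minor triad on A, labeled i.
If A is scale degree 1 and the mode makes that degree carry a minor triad, the tonic is A and the mode is minor.

A minor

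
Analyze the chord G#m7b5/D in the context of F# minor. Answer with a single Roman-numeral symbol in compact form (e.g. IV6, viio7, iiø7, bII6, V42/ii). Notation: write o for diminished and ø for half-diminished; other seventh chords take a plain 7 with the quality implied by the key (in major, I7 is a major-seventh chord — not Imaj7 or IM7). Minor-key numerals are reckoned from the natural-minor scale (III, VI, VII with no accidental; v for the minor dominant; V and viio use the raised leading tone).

iiø43

The pitches G#-B-D-F# form a half-diminished seventh chord rooted on G#.
G# is scale degree 2 in F# minor, and a half-diminished seventh chord on that degree is written iiø7.
With D in the bass the chord is in second inversion, so the figured bass is 43.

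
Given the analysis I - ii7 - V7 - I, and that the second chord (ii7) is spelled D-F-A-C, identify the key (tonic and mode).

The chord Dm7 is a minor seventh chord rooted on D; its label is ii7.
ii7 on D implies D is the supertonic; that puts the tonic at C, and the lowercase numeral fits major mode.

C major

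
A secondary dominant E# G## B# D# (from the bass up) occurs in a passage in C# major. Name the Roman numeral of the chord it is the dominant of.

vi

The chord is a dominant seventh chord on E#.
A dominant resolves down a perfect fifth: E# → A#. In C# major, A# is scale degree 6, i.e. vi.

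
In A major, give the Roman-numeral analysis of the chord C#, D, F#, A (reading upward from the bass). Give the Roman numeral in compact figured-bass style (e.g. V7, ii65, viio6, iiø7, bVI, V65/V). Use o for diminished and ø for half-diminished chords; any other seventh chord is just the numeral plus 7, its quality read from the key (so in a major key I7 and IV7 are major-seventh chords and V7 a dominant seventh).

Stacked in thirds the chord is D-F#-A-C#: a major seventh chord on D.
In A major, D is the subdominant; the diatonic major seventh chord there is IV7.
With C# in the bass the chord is in third inversion, so the figured bass is 42.

IV42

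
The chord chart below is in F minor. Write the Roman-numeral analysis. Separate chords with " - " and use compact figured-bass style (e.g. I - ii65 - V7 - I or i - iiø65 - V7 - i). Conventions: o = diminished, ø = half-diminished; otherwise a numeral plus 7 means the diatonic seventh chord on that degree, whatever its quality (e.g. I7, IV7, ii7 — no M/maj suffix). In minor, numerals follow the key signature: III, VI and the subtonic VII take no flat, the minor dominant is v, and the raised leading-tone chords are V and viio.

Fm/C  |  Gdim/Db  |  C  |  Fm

Fm/C: root F is the tonic; minor triad there is i64.
Gdim/Db has root G, degree 2 in F minor, so iio64.
C: root C is the dominant; major triad there is V.
Fm: minor triad on F = scale degree 1 → i.

i64 - iio64 - V - i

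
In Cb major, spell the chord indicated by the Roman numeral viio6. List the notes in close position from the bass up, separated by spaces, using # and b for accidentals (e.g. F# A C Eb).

Db Fb Bb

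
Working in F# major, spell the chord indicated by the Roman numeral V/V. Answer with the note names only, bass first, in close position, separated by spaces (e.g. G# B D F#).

G# B# D#

The slash means an applied dominant: we want the dominant of V. In F# major, V is C# major, and its dominant is built on G#.
Building a major triad on G# gives G#-B#-D#.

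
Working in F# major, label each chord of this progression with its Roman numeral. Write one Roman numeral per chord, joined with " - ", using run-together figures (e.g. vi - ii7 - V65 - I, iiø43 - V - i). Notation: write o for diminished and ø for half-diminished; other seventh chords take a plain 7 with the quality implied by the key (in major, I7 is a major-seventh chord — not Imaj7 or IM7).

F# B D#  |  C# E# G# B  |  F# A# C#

F#-B-D# has root B, degree 4 in F# major, so IV64.
C#-E#-G#-B: dominant seventh chord on C# = scale degree 5 → V7.
F#-A#-C#: major triad on F# = scale degree 1 → I.

IV64 - V7 - I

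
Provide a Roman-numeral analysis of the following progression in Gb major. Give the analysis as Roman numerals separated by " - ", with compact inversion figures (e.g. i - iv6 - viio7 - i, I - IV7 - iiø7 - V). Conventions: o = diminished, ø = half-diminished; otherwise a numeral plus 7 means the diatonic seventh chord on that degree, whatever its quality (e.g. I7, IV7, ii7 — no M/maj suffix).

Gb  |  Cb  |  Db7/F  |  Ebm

I - IV - V65 - vi

Gb has root Gb, degree 1 in Gb major, so I.
Cb: major triad on Cb = scale degree 4 → IV.
Db7/F: dominant seventh chord on Db = scale degree 5 → V65.
Ebm: minor triad on Eb = scale degree 6 → vi.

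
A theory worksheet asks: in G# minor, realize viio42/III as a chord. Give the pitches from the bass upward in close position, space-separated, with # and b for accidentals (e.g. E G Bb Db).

The slash marks an applied leading-tone chord: viio of III. In G# minor, III is B, so the leading tone to it is A#, a half step below.
Building a fully diminished seventh chord on A# gives A#-C#-E-G.
The figured bass 42 indicates third inversion, placing the seventh (G) in the bass: G-A#-C#-E.

G A# C# E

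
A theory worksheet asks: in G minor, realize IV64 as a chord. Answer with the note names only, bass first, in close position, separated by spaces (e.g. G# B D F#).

G C E

IV64 is the major subdominant, borrowed from the parallel major. In G minor that root is C.
So the chord is C-E-G.
With the 64 figure the chord is in second inversion; from the bass G upward in close position it reads G-C-E.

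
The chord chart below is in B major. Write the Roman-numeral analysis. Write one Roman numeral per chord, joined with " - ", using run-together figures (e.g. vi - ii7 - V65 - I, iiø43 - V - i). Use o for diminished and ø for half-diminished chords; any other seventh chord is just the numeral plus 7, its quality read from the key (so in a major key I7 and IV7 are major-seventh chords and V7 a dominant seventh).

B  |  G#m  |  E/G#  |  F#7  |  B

B: root B is the tonic; major triad there is I.
G#m has root G#, degree 6 in B major, so vi.
E/G# has root E, degree 4 in B major, so IV6.
F#7: dominant seventh chord on F# = scale degree 5 → V7.
B has root B, degree 1 in B major, so I.

I - vi - IV6 - V7 - I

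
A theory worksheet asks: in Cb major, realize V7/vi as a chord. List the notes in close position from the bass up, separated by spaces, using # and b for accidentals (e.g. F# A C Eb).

Eb G Bb Db

V7/vi is a secondary dominant — the dominant seventh of vi. vi in Cb major is Ab, so the applied chord's root is Eb, a perfect fifth above.
Building a dominant seventh chord on Eb gives Eb-G-Bb-Db.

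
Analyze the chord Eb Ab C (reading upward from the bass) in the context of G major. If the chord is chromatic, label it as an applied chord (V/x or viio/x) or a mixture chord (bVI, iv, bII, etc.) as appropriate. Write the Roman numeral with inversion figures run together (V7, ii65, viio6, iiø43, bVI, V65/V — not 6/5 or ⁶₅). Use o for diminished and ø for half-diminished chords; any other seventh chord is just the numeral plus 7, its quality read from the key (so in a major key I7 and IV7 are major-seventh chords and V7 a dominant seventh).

The pitches Ab-C-Eb form a major triad rooted on Ab.
Ab is the lowered second degree of G major (diatonic 2 would be A). This is the Neapolitan chord — a major triad on the lowered second degree.
With Eb in the bass the chord is in second inversion, so the figured bass is 64.

bII64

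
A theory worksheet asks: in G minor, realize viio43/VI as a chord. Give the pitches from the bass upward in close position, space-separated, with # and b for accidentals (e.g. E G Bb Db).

viio43/VI is a secondary leading-tone chord. The target VI is Eb in G minor; the applied chord is rooted a semitone below, on D.
Building a fully diminished seventh chord on D gives D-F-Ab-Cb.
With the 43 figure the chord is in second inversion; from the bass Ab upward in close position it reads Ab-Cb-D-F.

Ab Cb D F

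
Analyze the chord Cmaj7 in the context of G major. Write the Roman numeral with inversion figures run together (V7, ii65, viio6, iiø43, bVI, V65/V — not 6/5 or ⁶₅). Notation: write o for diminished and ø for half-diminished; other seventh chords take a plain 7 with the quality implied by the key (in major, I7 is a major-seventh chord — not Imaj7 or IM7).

Stacked in thirds the chord is C-E-G-B: a major seventh chord on C.
In G major, C is the subdominant; the diatonic major seventh chord there is IV7.

IV7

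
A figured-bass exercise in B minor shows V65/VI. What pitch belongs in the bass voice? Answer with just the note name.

The applied chord V65/VI is rooted on D: D-F#-A-C.
The figure 65 means first inversion — the third is in the bass.

F#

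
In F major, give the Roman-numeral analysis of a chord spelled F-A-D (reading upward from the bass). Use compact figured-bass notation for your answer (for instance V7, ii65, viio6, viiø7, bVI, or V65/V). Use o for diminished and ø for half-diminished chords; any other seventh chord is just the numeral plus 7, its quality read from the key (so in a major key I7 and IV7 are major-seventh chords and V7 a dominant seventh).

vi6

The pitches D-F-A form a minor triad rooted on D.
D is scale degree 6 in F major, and a minor triad on that degree is written vi.
With F in the bass the chord is in first inversion, so the figured bass is 6.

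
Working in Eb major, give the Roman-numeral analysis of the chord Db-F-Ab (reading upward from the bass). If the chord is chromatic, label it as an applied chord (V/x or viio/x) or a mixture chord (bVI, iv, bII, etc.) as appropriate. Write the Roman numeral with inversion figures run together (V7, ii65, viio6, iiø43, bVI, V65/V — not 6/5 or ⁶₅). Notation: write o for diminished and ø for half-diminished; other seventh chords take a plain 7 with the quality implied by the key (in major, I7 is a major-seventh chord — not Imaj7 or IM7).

The pitches Db-F-Ab form a major triad rooted on Db.
Db is the lowered seventh degree of Eb major (diatonic 7 would be D). This is a major triad on the lowered seventh degree (the subtonic), borrowed from the parallel minor.

bVII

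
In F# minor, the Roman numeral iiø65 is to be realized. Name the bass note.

iiø in F# minor has root G#; the chord is G#-B-D-F#.
The figure 65 means first inversion — the third is in the bass.

B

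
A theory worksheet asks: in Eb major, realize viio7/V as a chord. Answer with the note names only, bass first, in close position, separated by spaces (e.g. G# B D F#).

A C Eb Gb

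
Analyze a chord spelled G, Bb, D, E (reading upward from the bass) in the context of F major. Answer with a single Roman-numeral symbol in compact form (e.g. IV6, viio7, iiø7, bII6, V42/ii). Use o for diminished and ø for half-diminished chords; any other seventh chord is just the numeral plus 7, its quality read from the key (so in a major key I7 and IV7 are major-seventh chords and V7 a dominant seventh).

Stacked in thirds the chord is E-G-Bb-D: a half-diminished seventh chord on E.
In F major, E is the leading tone; the diatonic half-diminished seventh chord there is viiø7.
With G in the bass the chord is in first inversion, so the figured bass is 65.

viiø65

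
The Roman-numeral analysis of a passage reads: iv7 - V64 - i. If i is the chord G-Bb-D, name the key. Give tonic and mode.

The chord Gm is a minor triad rooted on G; its label is i.
If G is scale degree 1 and the mode makes that degree carry a minor triad, the tonic is G and the mode is minor.

G minor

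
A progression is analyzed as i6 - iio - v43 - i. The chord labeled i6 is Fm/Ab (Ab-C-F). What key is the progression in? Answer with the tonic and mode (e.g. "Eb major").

The anchor chord is a minor triad on F, labeled i6.
If F is scale degree 1 and the mode makes that degree carry a minor triad, the tonic is F and the mode is minor.

F minor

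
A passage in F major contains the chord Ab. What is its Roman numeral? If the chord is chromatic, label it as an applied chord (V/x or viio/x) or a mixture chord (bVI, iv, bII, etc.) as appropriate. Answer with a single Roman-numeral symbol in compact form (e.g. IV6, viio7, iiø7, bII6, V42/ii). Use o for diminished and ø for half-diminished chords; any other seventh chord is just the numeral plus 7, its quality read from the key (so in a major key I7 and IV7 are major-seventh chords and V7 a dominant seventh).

Stacked in thirds the chord is Ab-C-Eb: a major triad on Ab.
Ab is the lowered third degree of F major (diatonic 3 would be A). This is a major triad on the lowered third degree, borrowed from the parallel minor.

bIII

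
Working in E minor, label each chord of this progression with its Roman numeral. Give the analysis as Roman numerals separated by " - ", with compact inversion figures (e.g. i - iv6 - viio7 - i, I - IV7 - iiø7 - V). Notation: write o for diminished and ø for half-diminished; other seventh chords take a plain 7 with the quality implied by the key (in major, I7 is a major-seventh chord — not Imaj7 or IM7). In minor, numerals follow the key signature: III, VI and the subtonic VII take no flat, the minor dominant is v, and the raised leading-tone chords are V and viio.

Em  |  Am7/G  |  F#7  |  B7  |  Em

Em: root E is the tonic; minor triad there is i.
Am7/G has root A, degree 4 in E minor, so iv42.
F#7 is the secondary dominant of V (dominant seventh chord on F#): V7/V.
B7: root B is the dominant; dominant seventh chord there is V7.
Em has root E, degree 1 in E minor, so i.

i - iv42 - V7/V - V7 - i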